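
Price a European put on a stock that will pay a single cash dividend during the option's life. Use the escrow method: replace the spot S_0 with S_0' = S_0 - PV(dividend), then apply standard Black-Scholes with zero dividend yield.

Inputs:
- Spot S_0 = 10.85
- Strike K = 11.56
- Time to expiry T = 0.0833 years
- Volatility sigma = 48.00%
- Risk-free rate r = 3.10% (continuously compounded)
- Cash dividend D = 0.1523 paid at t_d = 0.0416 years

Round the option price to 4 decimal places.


PV(D) = D * exp(-r * t_d) = 0.1523 * 0.99871123 = 0.15210372
S_0' = S_0 - PV(D) = 10.8500 - 0.15210372 = 10.69789628
d1 = (ln(S_0'/K) + (r + sigma^2/2)*T) / (sigma*sqrt(T)) = -0.47153899
d2 = d1 - sigma*sqrt(T) = -0.61007534
exp(-rT) = 0.99742103
N(-d1) = 0.68137206; N(-d2) = 0.72909405
P = K * exp(-rT) * N(-d2) - S_0' * N(-d1) = 11.5600 * 0.99742103 * 0.72909405 - 10.69789628 * 0.68137206 = 1.1173

Answer: Price = 1.1173


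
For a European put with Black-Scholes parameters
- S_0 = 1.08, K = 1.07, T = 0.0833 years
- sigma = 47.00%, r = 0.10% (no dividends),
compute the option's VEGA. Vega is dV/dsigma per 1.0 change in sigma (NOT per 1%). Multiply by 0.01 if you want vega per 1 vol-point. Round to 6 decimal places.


d1 = 0.1370155081; d2 = 0.0013653330
phi(d1) = 0.3952150792; exp(-qT) = 1.0000000000; exp(-rT) = 0.9999167035
Vega = S * exp(-qT) * phi(d1) * sqrt(T) = 1.0800 * 1.0000000000 * 0.3952150792 * 0.2886173938 = 0.123191

Answer: Vega = 0.123191


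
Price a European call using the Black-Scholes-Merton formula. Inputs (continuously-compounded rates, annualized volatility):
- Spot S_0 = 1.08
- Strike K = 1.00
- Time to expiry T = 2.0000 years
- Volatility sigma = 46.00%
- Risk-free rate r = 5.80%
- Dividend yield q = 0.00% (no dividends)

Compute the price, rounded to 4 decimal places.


d1 = (ln(S/K) + (r - q + 0.5*sigma^2) * T) / (sigma * sqrt(T)) = 0.62188664
d2 = d1 - sigma * sqrt(T) = -0.02865160
exp(-rT) = 0.89047522; exp(-qT) = 1.00000000
C = S_0 * exp(-qT) * N(d1) - K * exp(-rT) * N(d2)
N(d1) = 0.73299180; N(d2) = 0.48857123
C = 1.0800 * 1.00000000 * 0.73299180 - 1.0000 * 0.89047522 * 0.48857123 = 0.3566

Answer: Price = 0.3566


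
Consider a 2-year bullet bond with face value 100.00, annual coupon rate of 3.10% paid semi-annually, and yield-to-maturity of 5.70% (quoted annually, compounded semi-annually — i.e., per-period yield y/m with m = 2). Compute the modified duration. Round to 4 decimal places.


Answer: Modified duration = 1.8992

Derivation:
Coupon per period c = face * coupon_rate / m = 1.550000
Periods per year m = 2; per-period yield y/m = 0.028500
Number of cashflows N = 4
Cashflows (t years, CF_t, discount factor 1/(1+y/m)^(m*t), PV):
  t = 0.5000: CF_t = 1.550000, DF = 0.972290, PV = 1.507049
  t = 1.0000: CF_t = 1.550000, DF = 0.945347, PV = 1.465288
  t = 1.5000: CF_t = 1.550000, DF = 0.919152, PV = 1.424685
  t = 2.0000: CF_t = 101.550000, DF = 0.893682, PV = 90.753366
Price P = sum_t PV_t = 95.150389
First compute Macaulay numerator sum_t t * PV_t:
  t * PV_t at t = 0.5000: 0.753525
  t * PV_t at t = 1.0000: 1.465288
  t * PV_t at t = 1.5000: 2.137027
  t * PV_t at t = 2.0000: 181.506733
Macaulay duration D = 185.862573 / 95.150389 = 1.953356
Modified duration = D / (1 + y/m) = 1.953356 / (1 + 0.028500) = 1.899228


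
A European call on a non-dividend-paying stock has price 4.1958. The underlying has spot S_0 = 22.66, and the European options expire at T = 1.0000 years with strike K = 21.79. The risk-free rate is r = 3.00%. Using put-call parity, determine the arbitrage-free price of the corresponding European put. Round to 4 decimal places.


Answer: Put price = 2.6818

Derivation:
Put-call parity: C - P = S_0 * exp(-qT) - K * exp(-rT).
S_0 * exp(-qT) = 22.6600 * 1.00000000 = 22.66000000
K * exp(-rT) = 21.7900 * 0.97044553 = 21.14600818
P = C - S*exp(-qT) + K*exp(-rT)
P = 4.1958 - 22.66000000 + 21.14600818 = 2.6818


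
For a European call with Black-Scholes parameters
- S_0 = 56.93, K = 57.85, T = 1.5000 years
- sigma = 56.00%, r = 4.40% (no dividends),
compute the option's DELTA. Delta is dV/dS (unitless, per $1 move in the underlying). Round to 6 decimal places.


d1 = 0.4157848299; d2 = -0.2700722980
phi(d1) = 0.3659066453; exp(-qT) = 1.0000000000; exp(-rT) = 0.9361308643
N(d1) = 0.6612162698
Delta = exp(-qT) * N(d1) = 1.0000000000 * 0.6612162698 = 0.661216

Answer: Delta = 0.661216


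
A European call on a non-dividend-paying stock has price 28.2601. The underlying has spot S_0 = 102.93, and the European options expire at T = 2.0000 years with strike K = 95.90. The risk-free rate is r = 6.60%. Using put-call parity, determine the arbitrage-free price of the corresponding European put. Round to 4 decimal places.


Answer: Put price = 9.3712

Derivation:
Put-call parity: C - P = S_0 * exp(-qT) - K * exp(-rT).
S_0 * exp(-qT) = 102.9300 * 1.00000000 = 102.93000000
K * exp(-rT) = 95.9000 * 0.87634100 = 84.04110143
P = C - S*exp(-qT) + K*exp(-rT)
P = 28.2601 - 102.93000000 + 84.04110143 = 9.3712


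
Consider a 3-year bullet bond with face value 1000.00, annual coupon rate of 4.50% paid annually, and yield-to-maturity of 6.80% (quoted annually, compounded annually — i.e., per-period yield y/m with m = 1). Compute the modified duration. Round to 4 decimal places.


Answer: Modified duration = 2.6857

Derivation:
Coupon per period c = face * coupon_rate / m = 45.000000
Periods per year m = 1; per-period yield y/m = 0.068000
Number of cashflows N = 3
Cashflows (t years, CF_t, discount factor 1/(1+y/m)^(m*t), PV):
  t = 1.0000: CF_t = 45.000000, DF = 0.936330, PV = 42.134831
  t = 2.0000: CF_t = 45.000000, DF = 0.876713, PV = 39.452089
  t = 3.0000: CF_t = 1045.000000, DF = 0.820892, PV = 857.832572
Price P = sum_t PV_t = 939.419493
First compute Macaulay numerator sum_t t * PV_t:
  t * PV_t at t = 1.0000: 42.134831
  t * PV_t at t = 2.0000: 78.904179
  t * PV_t at t = 3.0000: 2573.497716
Macaulay duration D = 2694.536726 / 939.419493 = 2.868300
Modified duration = D / (1 + y/m) = 2.868300 / (1 + 0.068000) = 2.685674


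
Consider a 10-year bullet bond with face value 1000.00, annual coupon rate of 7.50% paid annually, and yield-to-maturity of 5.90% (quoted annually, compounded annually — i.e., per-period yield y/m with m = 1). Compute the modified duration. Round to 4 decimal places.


Coupon per period c = face * coupon_rate / m = 75.000000
Periods per year m = 1; per-period yield y/m = 0.059000
Number of cashflows N = 10
Cashflows (t years, CF_t, discount factor 1/(1+y/m)^(m*t), PV):
  t = 1.0000: CF_t = 75.000000, DF = 0.944287, PV = 70.821530
  t = 2.0000: CF_t = 75.000000, DF = 0.891678, PV = 66.875854
  t = 3.0000: CF_t = 75.000000, DF = 0.842000, PV = 63.150004
  t = 4.0000: CF_t = 75.000000, DF = 0.795090, PV = 59.631732
  t = 5.0000: CF_t = 75.000000, DF = 0.750793, PV = 56.309473
  t = 6.0000: CF_t = 75.000000, DF = 0.708964, PV = 53.172307
  t = 7.0000: CF_t = 75.000000, DF = 0.669466, PV = 50.209922
  t = 8.0000: CF_t = 75.000000, DF = 0.632168, PV = 47.412579
  t = 9.0000: CF_t = 75.000000, DF = 0.596948, PV = 44.771085
  t = 10.0000: CF_t = 1075.000000, DF = 0.563690, PV = 605.966846
Price P = sum_t PV_t = 1118.321332
First compute Macaulay numerator sum_t t * PV_t:
  t * PV_t at t = 1.0000: 70.821530
  t * PV_t at t = 2.0000: 133.751709
  t * PV_t at t = 3.0000: 189.450012
  t * PV_t at t = 4.0000: 238.526928
  t * PV_t at t = 5.0000: 281.547365
  t * PV_t at t = 6.0000: 319.033841
  t * PV_t at t = 7.0000: 351.469451
  t * PV_t at t = 8.0000: 379.300635
  t * PV_t at t = 9.0000: 402.939768
  t * PV_t at t = 10.0000: 6059.668456
Macaulay duration D = 8426.509694 / 1118.321332 = 7.534963
Modified duration = D / (1 + y/m) = 7.534963 / (1 + 0.059000) = 7.115168

Answer: Modified duration = 7.1152


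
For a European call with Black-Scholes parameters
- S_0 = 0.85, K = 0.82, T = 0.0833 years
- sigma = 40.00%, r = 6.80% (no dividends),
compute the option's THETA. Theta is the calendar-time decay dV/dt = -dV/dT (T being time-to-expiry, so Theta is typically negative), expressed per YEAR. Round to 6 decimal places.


d1 = 0.4180310184; d2 = 0.3025840609
phi(d1) = 0.3655641510; exp(-qT) = 1.0000000000; exp(-rT) = 0.9943516125
Theta = -S*exp(-qT)*phi(d1)*sigma/(2*sqrt(T)) - r*K*exp(-rT)*N(d2) + q*S*exp(-qT)*N(d1)
N(d1) = 0.6620377807; N(d2) = 0.6188965685; sqrt(T) = 0.2886173938
Term 1 = -0.8500 * 1.0000000000 * 0.3655641510 * 0.4000 / (2 * 0.2886173938) = -0.2153228011
Term 2 = -0.0680 * 0.8200 * 0.9943516125 * 0.6188965685 = -0.0343147487
Term 3 = 0 (no dividend yield, q = 0)
Theta = -0.2153228011 + (-0.0343147487) + (0.0000000000) = -0.249638

Answer: Theta = -0.249638


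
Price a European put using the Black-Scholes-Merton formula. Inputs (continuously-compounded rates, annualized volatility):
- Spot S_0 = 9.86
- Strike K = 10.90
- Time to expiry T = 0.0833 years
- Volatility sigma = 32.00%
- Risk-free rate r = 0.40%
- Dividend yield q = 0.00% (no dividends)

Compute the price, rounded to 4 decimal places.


d1 = (ln(S/K) + (r - q + 0.5*sigma^2) * T) / (sigma * sqrt(T)) = -1.03595693
d2 = d1 - sigma * sqrt(T) = -1.12831450
exp(-rT) = 0.99966686; exp(-qT) = 1.00000000
P = K * exp(-rT) * N(-d2) - S_0 * exp(-qT) * N(-d1)
N(-d1) = 0.84988888; N(-d2) = 0.87040644
P = 10.9000 * 0.99966686 * 0.87040644 - 9.8600 * 1.00000000 * 0.84988888 = 1.1044

Answer: Price = 1.1044


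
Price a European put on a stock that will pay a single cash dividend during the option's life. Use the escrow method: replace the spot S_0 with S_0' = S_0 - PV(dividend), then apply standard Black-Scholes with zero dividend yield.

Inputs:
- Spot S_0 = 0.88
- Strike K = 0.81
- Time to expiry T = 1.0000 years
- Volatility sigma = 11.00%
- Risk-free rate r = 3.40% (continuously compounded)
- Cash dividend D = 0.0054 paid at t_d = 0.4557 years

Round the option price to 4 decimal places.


Answer: Price = 0.0075

Derivation:
PV(D) = D * exp(-r * t_d) = 0.0054 * 0.98462561 = 0.00531698
S_0' = S_0 - PV(D) = 0.8800 - 0.00531698 = 0.87468302
d1 = (ln(S_0'/K) + (r + sigma^2/2)*T) / (sigma*sqrt(T)) = 1.06252102
d2 = d1 - sigma*sqrt(T) = 0.95252102
exp(-rT) = 0.96657150
N(-d1) = 0.14399961; N(-d2) = 0.17041641
P = K * exp(-rT) * N(-d2) - S_0' * N(-d1) = 0.8100 * 0.96657150 * 0.17041641 - 0.87468302 * 0.14399961 = 0.0075


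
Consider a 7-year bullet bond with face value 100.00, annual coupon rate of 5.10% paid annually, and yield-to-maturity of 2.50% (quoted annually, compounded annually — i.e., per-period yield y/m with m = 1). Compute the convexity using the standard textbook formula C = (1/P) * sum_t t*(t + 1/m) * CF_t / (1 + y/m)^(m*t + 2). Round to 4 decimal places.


Coupon per period c = face * coupon_rate / m = 5.100000
Periods per year m = 1; per-period yield y/m = 0.025000
Number of cashflows N = 7
Cashflows (t years, CF_t, discount factor 1/(1+y/m)^(m*t), PV):
  t = 1.0000: CF_t = 5.100000, DF = 0.975610, PV = 4.975610
  t = 2.0000: CF_t = 5.100000, DF = 0.951814, PV = 4.854253
  t = 3.0000: CF_t = 5.100000, DF = 0.928599, PV = 4.735857
  t = 4.0000: CF_t = 5.100000, DF = 0.905951, PV = 4.620348
  t = 5.0000: CF_t = 5.100000, DF = 0.883854, PV = 4.507657
  t = 6.0000: CF_t = 5.100000, DF = 0.862297, PV = 4.397714
  t = 7.0000: CF_t = 105.100000, DF = 0.841265, PV = 88.416976
Price P = sum_t PV_t = 116.508416
Convexity numerator sum_t t*(t + 1/m) * CF_t / (1+y/m)^(m*t + 2):
  t = 1.0000: term = 9.471714
  t = 2.0000: term = 27.722090
  t = 3.0000: term = 54.091882
  t = 4.0000: term = 87.954280
  t = 5.0000: term = 128.713581
  t = 6.0000: term = 175.803915
  t = 7.0000: term = 4712.766846
Convexity = (1/P) * sum = 5196.524309 / 116.508416 = 44.602137

Answer: Convexity = 44.6021


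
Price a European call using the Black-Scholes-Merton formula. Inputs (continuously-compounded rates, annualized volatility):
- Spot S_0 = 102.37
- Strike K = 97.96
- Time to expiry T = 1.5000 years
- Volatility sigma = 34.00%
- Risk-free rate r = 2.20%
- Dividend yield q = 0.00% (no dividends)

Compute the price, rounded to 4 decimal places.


d1 = (ln(S/K) + (r - q + 0.5*sigma^2) * T) / (sigma * sqrt(T)) = 0.39320186
d2 = d1 - sigma * sqrt(T) = -0.02321139
exp(-rT) = 0.96753856; exp(-qT) = 1.00000000
C = S_0 * exp(-qT) * N(d1) - K * exp(-rT) * N(d2)
N(d1) = 0.65291480; N(d2) = 0.49074083
C = 102.3700 * 1.00000000 * 0.65291480 - 97.9600 * 0.96753856 * 0.49074083 = 20.3264

Answer: Price = 20.3264


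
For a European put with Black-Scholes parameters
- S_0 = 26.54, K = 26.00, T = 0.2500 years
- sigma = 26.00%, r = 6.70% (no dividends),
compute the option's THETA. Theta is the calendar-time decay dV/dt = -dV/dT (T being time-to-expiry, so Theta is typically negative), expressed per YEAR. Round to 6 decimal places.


Answer: Theta = -1.881447

Derivation:
d1 = 0.3519730068; d2 = 0.2219730068
phi(d1) = 0.3749805834; exp(-qT) = 1.0000000000; exp(-rT) = 0.9833895013
Theta = -S*exp(-qT)*phi(d1)*sigma/(2*sqrt(T)) + r*K*exp(-rT)*N(-d2) - q*S*exp(-qT)*N(-d1)
N(-d1) = 0.3624292531; N(-d2) = 0.4121674483; sqrt(T) = 0.5000000000
Term 1 = -26.5400 * 1.0000000000 * 0.3749805834 * 0.2600 / (2 * 0.5000000000) = -2.5875160177
Term 2 = 0.0670 * 26.0000 * 0.9833895013 * 0.4121674483 = 0.7060694284
Term 3 = 0 (no dividend yield, q = 0)
Theta = -2.5875160177 + (0.7060694284) + (0.0000000000) = -1.881447


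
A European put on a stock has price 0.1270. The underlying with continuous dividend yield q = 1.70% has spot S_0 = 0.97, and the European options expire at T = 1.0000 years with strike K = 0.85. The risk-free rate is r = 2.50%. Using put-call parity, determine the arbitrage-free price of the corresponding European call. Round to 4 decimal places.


Put-call parity: C - P = S_0 * exp(-qT) - K * exp(-rT).
S_0 * exp(-qT) = 0.9700 * 0.98314368 = 0.95364937
K * exp(-rT) = 0.8500 * 0.97530991 = 0.82901343
C = P + S*exp(-qT) - K*exp(-rT)
C = 0.1270 + 0.95364937 - 0.82901343 = 0.2516

Answer: Call price = 0.2516


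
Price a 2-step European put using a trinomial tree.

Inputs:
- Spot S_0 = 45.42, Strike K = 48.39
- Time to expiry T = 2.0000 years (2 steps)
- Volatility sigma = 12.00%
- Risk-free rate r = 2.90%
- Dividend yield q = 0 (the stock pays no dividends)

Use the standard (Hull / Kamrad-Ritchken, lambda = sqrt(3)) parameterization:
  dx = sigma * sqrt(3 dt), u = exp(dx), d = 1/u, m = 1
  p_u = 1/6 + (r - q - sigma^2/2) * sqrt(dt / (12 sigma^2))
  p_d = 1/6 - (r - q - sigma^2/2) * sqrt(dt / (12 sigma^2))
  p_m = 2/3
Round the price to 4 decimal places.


dt = T/N = 1.000000; dx = sigma*sqrt(3*dt) = 0.207846
u = exp(dx) = 1.231024; d = 1/u = 0.812332
p_u = 0.219109, p_m = 0.666667, p_d = 0.114224
Discount per step: exp(-r*dt) = 0.971416
Stock lattice S(k, j) with j the centered position index:
  k=0: S(0,+0) = 45.4200
  k=1: S(1,-1) = 36.8961; S(1,+0) = 45.4200; S(1,+1) = 55.9131
  k=2: S(2,-2) = 29.9719; S(2,-1) = 36.8961; S(2,+0) = 45.4200; S(2,+1) = 55.9131; S(2,+2) = 68.8303
Terminal payoffs V(N, j) = max(K - S_T, 0):
  V(2,-2) = 18.418098; V(2,-1) = 11.493878; V(2,+0) = 2.970000; V(2,+1) = 0.000000; V(2,+2) = 0.000000
Backward induction: V(k, j) = exp(-r*dt) * [p_u * V(k+1, j+1) + p_m * V(k+1, j) + p_d * V(k+1, j-1)]
  V(1,-1) = exp(-r*dt) * [p_u*2.970000 + p_m*11.493878 + p_d*18.418098] = 10.119371
  V(1,+0) = exp(-r*dt) * [p_u*0.000000 + p_m*2.970000 + p_d*11.493878] = 3.198755
  V(1,+1) = exp(-r*dt) * [p_u*0.000000 + p_m*0.000000 + p_d*2.970000] = 0.329549
  V(0,+0) = exp(-r*dt) * [p_u*0.329549 + p_m*3.198755 + p_d*10.119371] = 3.264528

Answer: Price = V(0,0) = 3.2645


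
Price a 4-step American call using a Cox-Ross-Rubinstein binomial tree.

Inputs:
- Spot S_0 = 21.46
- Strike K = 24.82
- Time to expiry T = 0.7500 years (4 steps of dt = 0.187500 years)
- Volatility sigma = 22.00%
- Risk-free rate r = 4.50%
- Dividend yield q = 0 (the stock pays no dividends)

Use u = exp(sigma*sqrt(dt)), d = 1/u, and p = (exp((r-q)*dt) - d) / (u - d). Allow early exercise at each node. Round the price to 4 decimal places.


dt = T/N = 0.187500
u = exp(sigma*sqrt(dt)) = 1.099948; d = 1/u = 0.909134
p = (exp((r-q)*dt) - d) / (u - d) = 0.520608
Discount per step: exp(-r*dt) = 0.991598
Stock lattice S(k, i) with i counting down-moves:
  k=0: S(0,0) = 21.4600
  k=1: S(1,0) = 23.6049; S(1,1) = 19.5100
  k=2: S(2,0) = 25.9641; S(2,1) = 21.4600; S(2,2) = 17.7372
  k=3: S(3,0) = 28.5592; S(3,1) = 23.6049; S(3,2) = 19.5100; S(3,3) = 16.1255
  k=4: S(4,0) = 31.4136; S(4,1) = 25.9641; S(4,2) = 21.4600; S(4,3) = 17.7372; S(4,4) = 14.6602
Terminal payoffs V(N, i) = max(S_T - K, 0):
  V(4,0) = 6.593631; V(4,1) = 1.144139; V(4,2) = 0.000000; V(4,3) = 0.000000; V(4,4) = 0.000000
Backward induction: V(k, i) = exp(-r*dt) * [p * V(k+1, i) + (1-p) * V(k+1, i+1)]; then take max(V_cont, immediate exercise) for American.
  V(3,0) = exp(-r*dt) * [p*6.593631 + (1-p)*1.144139] = 3.947738; exercise = 3.739200; V(3,0) = max -> 3.947738
  V(3,1) = exp(-r*dt) * [p*1.144139 + (1-p)*0.000000] = 0.590643; exercise = 0.000000; V(3,1) = max -> 0.590643
  V(3,2) = exp(-r*dt) * [p*0.000000 + (1-p)*0.000000] = 0.000000; exercise = 0.000000; V(3,2) = max -> 0.000000
  V(3,3) = exp(-r*dt) * [p*0.000000 + (1-p)*0.000000] = 0.000000; exercise = 0.000000; V(3,3) = max -> 0.000000
  V(2,0) = exp(-r*dt) * [p*3.947738 + (1-p)*0.590643] = 2.318726; exercise = 1.144139; V(2,0) = max -> 2.318726
  V(2,1) = exp(-r*dt) * [p*0.590643 + (1-p)*0.000000] = 0.304910; exercise = 0.000000; V(2,1) = max -> 0.304910
  V(2,2) = exp(-r*dt) * [p*0.000000 + (1-p)*0.000000] = 0.000000; exercise = 0.000000; V(2,2) = max -> 0.000000
  V(1,0) = exp(-r*dt) * [p*2.318726 + (1-p)*0.304910] = 1.341948; exercise = 0.000000; V(1,0) = max -> 1.341948
  V(1,1) = exp(-r*dt) * [p*0.304910 + (1-p)*0.000000] = 0.157405; exercise = 0.000000; V(1,1) = max -> 0.157405
  V(0,0) = exp(-r*dt) * [p*1.341948 + (1-p)*0.157405] = 0.767583; exercise = 0.000000; V(0,0) = max -> 0.767583

Answer: Price = V(0,0) = 0.7676


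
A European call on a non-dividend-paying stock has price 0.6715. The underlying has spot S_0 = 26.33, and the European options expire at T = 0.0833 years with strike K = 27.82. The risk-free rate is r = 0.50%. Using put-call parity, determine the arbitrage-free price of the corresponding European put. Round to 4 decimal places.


Put-call parity: C - P = S_0 * exp(-qT) - K * exp(-rT).
S_0 * exp(-qT) = 26.3300 * 1.00000000 = 26.33000000
K * exp(-rT) = 27.8200 * 0.99958359 = 27.80841538
P = C - S*exp(-qT) + K*exp(-rT)
P = 0.6715 - 26.33000000 + 27.80841538 = 2.1499

Answer: Put price = 2.1499


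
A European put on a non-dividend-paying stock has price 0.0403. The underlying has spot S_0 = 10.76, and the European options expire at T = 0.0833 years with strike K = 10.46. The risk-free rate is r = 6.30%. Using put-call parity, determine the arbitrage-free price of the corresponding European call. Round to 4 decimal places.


Put-call parity: C - P = S_0 * exp(-qT) - K * exp(-rT).
S_0 * exp(-qT) = 10.7600 * 1.00000000 = 10.76000000
K * exp(-rT) = 10.4600 * 0.99476585 = 10.40525075
C = P + S*exp(-qT) - K*exp(-rT)
C = 0.0403 + 10.76000000 - 10.40525075 = 0.3950

Answer: Call price = 0.3950


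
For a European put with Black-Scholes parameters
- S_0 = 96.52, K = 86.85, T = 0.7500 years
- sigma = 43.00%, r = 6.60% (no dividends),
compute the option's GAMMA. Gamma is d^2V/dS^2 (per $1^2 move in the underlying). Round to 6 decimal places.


Answer: Gamma = 0.009256

Derivation:
d1 = 0.6026066529; d2 = 0.2302157293
phi(d1) = 0.3327027194; exp(-qT) = 1.0000000000; exp(-rT) = 0.9517051581
Gamma = exp(-qT) * phi(d1) / (S * sigma * sqrt(T)) = 1.0000000000 * 0.3327027194 / (96.5200 * 0.4300 * 0.8660254038) = 0.009256


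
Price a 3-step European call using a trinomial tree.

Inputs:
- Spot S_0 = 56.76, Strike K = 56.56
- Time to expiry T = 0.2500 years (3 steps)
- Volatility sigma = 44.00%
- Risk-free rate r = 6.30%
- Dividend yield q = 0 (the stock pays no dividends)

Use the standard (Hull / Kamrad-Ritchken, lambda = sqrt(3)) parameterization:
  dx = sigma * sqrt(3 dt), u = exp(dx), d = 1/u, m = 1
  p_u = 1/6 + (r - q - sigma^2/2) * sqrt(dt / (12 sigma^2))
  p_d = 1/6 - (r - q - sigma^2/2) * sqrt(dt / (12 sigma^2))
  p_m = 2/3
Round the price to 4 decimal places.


Answer: Price = V(0,0) = 5.0585

Derivation:
dt = T/N = 0.083333; dx = sigma*sqrt(3*dt) = 0.220000
u = exp(dx) = 1.246077; d = 1/u = 0.802519
p_u = 0.160265, p_m = 0.666667, p_d = 0.173068
Discount per step: exp(-r*dt) = 0.994764
Stock lattice S(k, j) with j the centered position index:
  k=0: S(0,+0) = 56.7600
  k=1: S(1,-1) = 45.5510; S(1,+0) = 56.7600; S(1,+1) = 70.7273
  k=2: S(2,-2) = 36.5555; S(2,-1) = 45.5510; S(2,+0) = 56.7600; S(2,+1) = 70.7273; S(2,+2) = 88.1317
  k=3: S(3,-3) = 29.3365; S(3,-2) = 36.5555; S(3,-1) = 45.5510; S(3,+0) = 56.7600; S(3,+1) = 70.7273; S(3,+2) = 88.1317; S(3,+3) = 109.8188
Terminal payoffs V(N, j) = max(S_T - K, 0):
  V(3,-3) = 0.000000; V(3,-2) = 0.000000; V(3,-1) = 0.000000; V(3,+0) = 0.200000; V(3,+1) = 14.167315; V(3,+2) = 31.571662; V(3,+3) = 53.258813
Backward induction: V(k, j) = exp(-r*dt) * [p_u * V(k+1, j+1) + p_m * V(k+1, j) + p_d * V(k+1, j-1)]
  V(2,-2) = exp(-r*dt) * [p_u*0.000000 + p_m*0.000000 + p_d*0.000000] = 0.000000
  V(2,-1) = exp(-r*dt) * [p_u*0.200000 + p_m*0.000000 + p_d*0.000000] = 0.031885
  V(2,+0) = exp(-r*dt) * [p_u*14.167315 + p_m*0.200000 + p_d*0.000000] = 2.391273
  V(2,+1) = exp(-r*dt) * [p_u*31.571662 + p_m*14.167315 + p_d*0.200000] = 14.463196
  V(2,+2) = exp(-r*dt) * [p_u*53.258813 + p_m*31.571662 + p_d*14.167315] = 31.867474
  V(1,-1) = exp(-r*dt) * [p_u*2.391273 + p_m*0.031885 + p_d*0.000000] = 0.402377
  V(1,+0) = exp(-r*dt) * [p_u*14.463196 + p_m*2.391273 + p_d*0.031885] = 3.897133
  V(1,+1) = exp(-r*dt) * [p_u*31.867474 + p_m*14.463196 + p_d*2.391273] = 15.083831
  V(0,+0) = exp(-r*dt) * [p_u*15.083831 + p_m*3.897133 + p_d*0.402377] = 5.058513


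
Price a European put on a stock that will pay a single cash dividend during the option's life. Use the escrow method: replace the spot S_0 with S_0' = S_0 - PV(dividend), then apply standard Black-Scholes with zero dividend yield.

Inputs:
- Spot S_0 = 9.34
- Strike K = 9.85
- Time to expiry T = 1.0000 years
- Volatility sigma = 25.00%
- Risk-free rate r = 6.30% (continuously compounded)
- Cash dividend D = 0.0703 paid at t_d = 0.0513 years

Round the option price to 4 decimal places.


Answer: Price = 0.9105

Derivation:
PV(D) = D * exp(-r * t_d) = 0.0703 * 0.99677332 = 0.07007316
S_0' = S_0 - PV(D) = 9.3400 - 0.07007316 = 9.26992684
d1 = (ln(S_0'/K) + (r + sigma^2/2)*T) / (sigma*sqrt(T)) = 0.13421613
d2 = d1 - sigma*sqrt(T) = -0.11578387
exp(-rT) = 0.93894347
N(-d1) = 0.44661584; N(-d2) = 0.54608808
P = K * exp(-rT) * N(-d2) - S_0' * N(-d1) = 9.8500 * 0.93894347 * 0.54608808 - 9.26992684 * 0.44661584 = 0.9105


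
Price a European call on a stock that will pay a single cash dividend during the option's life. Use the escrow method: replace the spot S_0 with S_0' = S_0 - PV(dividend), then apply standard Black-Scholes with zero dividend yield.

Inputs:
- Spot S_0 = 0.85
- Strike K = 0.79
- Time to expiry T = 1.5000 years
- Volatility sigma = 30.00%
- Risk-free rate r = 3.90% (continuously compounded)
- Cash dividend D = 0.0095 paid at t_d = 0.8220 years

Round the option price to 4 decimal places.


PV(D) = D * exp(-r * t_d) = 0.0095 * 0.96845041 = 0.00920028
S_0' = S_0 - PV(D) = 0.8500 - 0.00920028 = 0.84079972
d1 = (ln(S_0'/K) + (r + sigma^2/2)*T) / (sigma*sqrt(T)) = 0.51254360
d2 = d1 - sigma*sqrt(T) = 0.14512014
exp(-rT) = 0.94317824
N(d1) = 0.69586469; N(d2) = 0.55769199
C = S_0' * N(d1) - K * exp(-rT) * N(d2) = 0.84079972 * 0.69586469 - 0.7900 * 0.94317824 * 0.55769199 = 0.1695

Answer: Price = 0.1695


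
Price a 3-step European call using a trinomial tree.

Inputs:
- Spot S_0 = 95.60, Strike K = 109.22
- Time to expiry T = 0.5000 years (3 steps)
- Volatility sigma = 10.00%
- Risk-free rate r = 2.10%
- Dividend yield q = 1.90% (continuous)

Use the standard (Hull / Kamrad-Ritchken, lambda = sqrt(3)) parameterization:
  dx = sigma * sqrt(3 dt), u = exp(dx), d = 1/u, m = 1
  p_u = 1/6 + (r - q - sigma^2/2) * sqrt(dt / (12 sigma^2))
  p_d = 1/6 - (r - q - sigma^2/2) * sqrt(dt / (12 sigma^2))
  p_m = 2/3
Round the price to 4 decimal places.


Answer: Price = V(0,0) = 0.0861

Derivation:
dt = T/N = 0.166667; dx = sigma*sqrt(3*dt) = 0.070711
u = exp(dx) = 1.073271; d = 1/u = 0.931731
p_u = 0.163131, p_m = 0.666667, p_d = 0.170202
Discount per step: exp(-r*dt) = 0.996506
Stock lattice S(k, j) with j the centered position index:
  k=0: S(0,+0) = 95.6000
  k=1: S(1,-1) = 89.0735; S(1,+0) = 95.6000; S(1,+1) = 102.6047
  k=2: S(2,-2) = 82.9926; S(2,-1) = 89.0735; S(2,+0) = 95.6000; S(2,+1) = 102.6047; S(2,+2) = 110.1226
  k=3: S(3,-3) = 77.3268; S(3,-2) = 82.9926; S(3,-1) = 89.0735; S(3,+0) = 95.6000; S(3,+1) = 102.6047; S(3,+2) = 110.1226; S(3,+3) = 118.1913
Terminal payoffs V(N, j) = max(S_T - K, 0):
  V(3,-3) = 0.000000; V(3,-2) = 0.000000; V(3,-1) = 0.000000; V(3,+0) = 0.000000; V(3,+1) = 0.000000; V(3,+2) = 0.902587; V(3,+3) = 8.971342
Backward induction: V(k, j) = exp(-r*dt) * [p_u * V(k+1, j+1) + p_m * V(k+1, j) + p_d * V(k+1, j-1)]
  V(2,-2) = exp(-r*dt) * [p_u*0.000000 + p_m*0.000000 + p_d*0.000000] = 0.000000
  V(2,-1) = exp(-r*dt) * [p_u*0.000000 + p_m*0.000000 + p_d*0.000000] = 0.000000
  V(2,+0) = exp(-r*dt) * [p_u*0.000000 + p_m*0.000000 + p_d*0.000000] = 0.000000
  V(2,+1) = exp(-r*dt) * [p_u*0.902587 + p_m*0.000000 + p_d*0.000000] = 0.146726
  V(2,+2) = exp(-r*dt) * [p_u*8.971342 + p_m*0.902587 + p_d*0.000000] = 2.058014
  V(1,-1) = exp(-r*dt) * [p_u*0.000000 + p_m*0.000000 + p_d*0.000000] = 0.000000
  V(1,+0) = exp(-r*dt) * [p_u*0.146726 + p_m*0.000000 + p_d*0.000000] = 0.023852
  V(1,+1) = exp(-r*dt) * [p_u*2.058014 + p_m*0.146726 + p_d*0.000000] = 0.432029
  V(0,+0) = exp(-r*dt) * [p_u*0.432029 + p_m*0.023852 + p_d*0.000000] = 0.086077


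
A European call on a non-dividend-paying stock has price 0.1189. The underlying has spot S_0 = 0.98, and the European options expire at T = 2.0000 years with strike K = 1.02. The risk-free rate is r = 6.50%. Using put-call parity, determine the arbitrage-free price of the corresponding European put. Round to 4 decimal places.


Answer: Put price = 0.0346

Derivation:
Put-call parity: C - P = S_0 * exp(-qT) - K * exp(-rT).
S_0 * exp(-qT) = 0.9800 * 1.00000000 = 0.98000000
K * exp(-rT) = 1.0200 * 0.87809543 = 0.89565734
P = C - S*exp(-qT) + K*exp(-rT)
P = 0.1189 - 0.98000000 + 0.89565734 = 0.0346


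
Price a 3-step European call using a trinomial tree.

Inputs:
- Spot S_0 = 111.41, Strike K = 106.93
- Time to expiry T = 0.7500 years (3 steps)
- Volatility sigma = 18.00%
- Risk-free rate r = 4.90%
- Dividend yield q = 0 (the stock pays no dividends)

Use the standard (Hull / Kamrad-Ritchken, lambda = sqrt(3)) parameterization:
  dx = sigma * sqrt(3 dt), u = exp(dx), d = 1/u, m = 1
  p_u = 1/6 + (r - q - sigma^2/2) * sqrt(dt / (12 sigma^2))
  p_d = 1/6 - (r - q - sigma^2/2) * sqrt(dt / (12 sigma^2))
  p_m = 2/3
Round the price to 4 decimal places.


Answer: Price = V(0,0) = 11.6098

Derivation:
dt = T/N = 0.250000; dx = sigma*sqrt(3*dt) = 0.155885
u = exp(dx) = 1.168691; d = 1/u = 0.855658
p_u = 0.192968, p_m = 0.666667, p_d = 0.140365
Discount per step: exp(-r*dt) = 0.987825
Stock lattice S(k, j) with j the centered position index:
  k=0: S(0,+0) = 111.4100
  k=1: S(1,-1) = 95.3289; S(1,+0) = 111.4100; S(1,+1) = 130.2039
  k=2: S(2,-2) = 81.5689; S(2,-1) = 95.3289; S(2,+0) = 111.4100; S(2,+1) = 130.2039; S(2,+2) = 152.1682
  k=3: S(3,-3) = 69.7951; S(3,-2) = 81.5689; S(3,-1) = 95.3289; S(3,+0) = 111.4100; S(3,+1) = 130.2039; S(3,+2) = 152.1682; S(3,+3) = 177.8376
Terminal payoffs V(N, j) = max(S_T - K, 0):
  V(3,-3) = 0.000000; V(3,-2) = 0.000000; V(3,-1) = 0.000000; V(3,+0) = 4.480000; V(3,+1) = 23.273897; V(3,+2) = 45.238162; V(3,+3) = 70.907606
Backward induction: V(k, j) = exp(-r*dt) * [p_u * V(k+1, j+1) + p_m * V(k+1, j) + p_d * V(k+1, j-1)]
  V(2,-2) = exp(-r*dt) * [p_u*0.000000 + p_m*0.000000 + p_d*0.000000] = 0.000000
  V(2,-1) = exp(-r*dt) * [p_u*4.480000 + p_m*0.000000 + p_d*0.000000] = 0.853972
  V(2,+0) = exp(-r*dt) * [p_u*23.273897 + p_m*4.480000 + p_d*0.000000] = 7.386744
  V(2,+1) = exp(-r*dt) * [p_u*45.238162 + p_m*23.273897 + p_d*4.480000] = 24.571442
  V(2,+2) = exp(-r*dt) * [p_u*70.907606 + p_m*45.238162 + p_d*23.273897] = 46.534971
  V(1,-1) = exp(-r*dt) * [p_u*7.386744 + p_m*0.853972 + p_d*0.000000] = 1.970435
  V(1,+0) = exp(-r*dt) * [p_u*24.571442 + p_m*7.386744 + p_d*0.853972] = 9.666725
  V(1,+1) = exp(-r*dt) * [p_u*46.534971 + p_m*24.571442 + p_d*7.386744] = 26.076174
  V(0,+0) = exp(-r*dt) * [p_u*26.076174 + p_m*9.666725 + p_d*1.970435] = 11.609840


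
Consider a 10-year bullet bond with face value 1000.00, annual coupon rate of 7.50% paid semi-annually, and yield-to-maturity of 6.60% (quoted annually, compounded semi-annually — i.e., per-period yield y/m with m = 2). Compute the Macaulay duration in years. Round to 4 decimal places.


Coupon per period c = face * coupon_rate / m = 37.500000
Periods per year m = 2; per-period yield y/m = 0.033000
Number of cashflows N = 20
Cashflows (t years, CF_t, discount factor 1/(1+y/m)^(m*t), PV):
  t = 0.5000: CF_t = 37.500000, DF = 0.968054, PV = 36.302033
  t = 1.0000: CF_t = 37.500000, DF = 0.937129, PV = 35.142336
  t = 1.5000: CF_t = 37.500000, DF = 0.907192, PV = 34.019686
  t = 2.0000: CF_t = 37.500000, DF = 0.878211, PV = 32.932900
  t = 2.5000: CF_t = 37.500000, DF = 0.850156, PV = 31.880833
  t = 3.0000: CF_t = 37.500000, DF = 0.822997, PV = 30.862375
  t = 3.5000: CF_t = 37.500000, DF = 0.796705, PV = 29.876452
  t = 4.0000: CF_t = 37.500000, DF = 0.771254, PV = 28.922025
  t = 4.5000: CF_t = 37.500000, DF = 0.746616, PV = 27.998088
  t = 5.0000: CF_t = 37.500000, DF = 0.722764, PV = 27.103667
  t = 5.5000: CF_t = 37.500000, DF = 0.699675, PV = 26.237819
  t = 6.0000: CF_t = 37.500000, DF = 0.677323, PV = 25.399631
  t = 6.5000: CF_t = 37.500000, DF = 0.655686, PV = 24.588220
  t = 7.0000: CF_t = 37.500000, DF = 0.634739, PV = 23.802730
  t = 7.5000: CF_t = 37.500000, DF = 0.614462, PV = 23.042333
  t = 8.0000: CF_t = 37.500000, DF = 0.594833, PV = 22.306227
  t = 8.5000: CF_t = 37.500000, DF = 0.575830, PV = 21.593637
  t = 9.0000: CF_t = 37.500000, DF = 0.557435, PV = 20.903811
  t = 9.5000: CF_t = 37.500000, DF = 0.539627, PV = 20.236023
  t = 10.0000: CF_t = 1037.500000, DF = 0.522388, PV = 541.978021
Price P = sum_t PV_t = 1065.128847
Macaulay numerator sum_t t * PV_t:
  t * PV_t at t = 0.5000: 18.151016
  t * PV_t at t = 1.0000: 35.142336
  t * PV_t at t = 1.5000: 51.029529
  t * PV_t at t = 2.0000: 65.865801
  t * PV_t at t = 2.5000: 79.702082
  t * PV_t at t = 3.0000: 92.587124
  t * PV_t at t = 3.5000: 104.567581
  t * PV_t at t = 4.0000: 115.688100
  t * PV_t at t = 4.5000: 125.991396
  t * PV_t at t = 5.0000: 135.518335
  t * PV_t at t = 5.5000: 144.308004
  t * PV_t at t = 6.0000: 152.397787
  t * PV_t at t = 6.5000: 159.823429
  t * PV_t at t = 7.0000: 166.619109
  t * PV_t at t = 7.5000: 172.817496
  t * PV_t at t = 8.0000: 178.449818
  t * PV_t at t = 8.5000: 183.545917
  t * PV_t at t = 9.0000: 188.134303
  t * PV_t at t = 9.5000: 192.242216
  t * PV_t at t = 10.0000: 5419.780212
Macaulay duration D = (sum_t t * PV_t) / P = 7782.361592 / 1065.128847 = 7.306498

Answer: Macaulay duration = 7.3065 years


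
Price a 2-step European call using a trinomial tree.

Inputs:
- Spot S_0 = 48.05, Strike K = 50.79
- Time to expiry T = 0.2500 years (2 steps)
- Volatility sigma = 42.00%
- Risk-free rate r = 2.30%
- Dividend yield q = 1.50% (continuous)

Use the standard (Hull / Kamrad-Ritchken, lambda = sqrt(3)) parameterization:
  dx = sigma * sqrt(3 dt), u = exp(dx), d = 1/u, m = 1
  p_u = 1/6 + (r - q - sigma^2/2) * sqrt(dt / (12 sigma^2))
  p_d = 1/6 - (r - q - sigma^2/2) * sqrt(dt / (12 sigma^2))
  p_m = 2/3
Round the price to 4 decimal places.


Answer: Price = V(0,0) = 2.8522

Derivation:
dt = T/N = 0.125000; dx = sigma*sqrt(3*dt) = 0.257196
u = exp(dx) = 1.293299; d = 1/u = 0.773216
p_u = 0.147178, p_m = 0.666667, p_d = 0.186156
Discount per step: exp(-r*dt) = 0.997129
Stock lattice S(k, j) with j the centered position index:
  k=0: S(0,+0) = 48.0500
  k=1: S(1,-1) = 37.1530; S(1,+0) = 48.0500; S(1,+1) = 62.1430
  k=2: S(2,-2) = 28.7273; S(2,-1) = 37.1530; S(2,+0) = 48.0500; S(2,+1) = 62.1430; S(2,+2) = 80.3695
Terminal payoffs V(N, j) = max(S_T - K, 0):
  V(2,-2) = 0.000000; V(2,-1) = 0.000000; V(2,+0) = 0.000000; V(2,+1) = 11.353023; V(2,+2) = 29.579519
Backward induction: V(k, j) = exp(-r*dt) * [p_u * V(k+1, j+1) + p_m * V(k+1, j) + p_d * V(k+1, j-1)]
  V(1,-1) = exp(-r*dt) * [p_u*0.000000 + p_m*0.000000 + p_d*0.000000] = 0.000000
  V(1,+0) = exp(-r*dt) * [p_u*11.353023 + p_m*0.000000 + p_d*0.000000] = 1.666115
  V(1,+1) = exp(-r*dt) * [p_u*29.579519 + p_m*11.353023 + p_d*0.000000] = 11.887900
  V(0,+0) = exp(-r*dt) * [p_u*11.887900 + p_m*1.666115 + p_d*0.000000] = 2.852165


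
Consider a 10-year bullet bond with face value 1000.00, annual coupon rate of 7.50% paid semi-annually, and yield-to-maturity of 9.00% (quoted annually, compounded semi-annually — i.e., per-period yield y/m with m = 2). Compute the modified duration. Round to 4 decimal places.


Answer: Modified duration = 6.7387

Derivation:
Coupon per period c = face * coupon_rate / m = 37.500000
Periods per year m = 2; per-period yield y/m = 0.045000
Number of cashflows N = 20
Cashflows (t years, CF_t, discount factor 1/(1+y/m)^(m*t), PV):
  t = 0.5000: CF_t = 37.500000, DF = 0.956938, PV = 35.885167
  t = 1.0000: CF_t = 37.500000, DF = 0.915730, PV = 34.339873
  t = 1.5000: CF_t = 37.500000, DF = 0.876297, PV = 32.861123
  t = 2.0000: CF_t = 37.500000, DF = 0.838561, PV = 31.446050
  t = 2.5000: CF_t = 37.500000, DF = 0.802451, PV = 30.091914
  t = 3.0000: CF_t = 37.500000, DF = 0.767896, PV = 28.796090
  t = 3.5000: CF_t = 37.500000, DF = 0.734828, PV = 27.556067
  t = 4.0000: CF_t = 37.500000, DF = 0.703185, PV = 26.369442
  t = 4.5000: CF_t = 37.500000, DF = 0.672904, PV = 25.233916
  t = 5.0000: CF_t = 37.500000, DF = 0.643928, PV = 24.147288
  t = 5.5000: CF_t = 37.500000, DF = 0.616199, PV = 23.107453
  t = 6.0000: CF_t = 37.500000, DF = 0.589664, PV = 22.112395
  t = 6.5000: CF_t = 37.500000, DF = 0.564272, PV = 21.160187
  t = 7.0000: CF_t = 37.500000, DF = 0.539973, PV = 20.248982
  t = 7.5000: CF_t = 37.500000, DF = 0.516720, PV = 19.377017
  t = 8.0000: CF_t = 37.500000, DF = 0.494469, PV = 18.542600
  t = 8.5000: CF_t = 37.500000, DF = 0.473176, PV = 17.744114
  t = 9.0000: CF_t = 37.500000, DF = 0.452800, PV = 16.980014
  t = 9.5000: CF_t = 37.500000, DF = 0.433302, PV = 16.248817
  t = 10.0000: CF_t = 1037.500000, DF = 0.414643, PV = 430.191967
Price P = sum_t PV_t = 902.440477
First compute Macaulay numerator sum_t t * PV_t:
  t * PV_t at t = 0.5000: 17.942584
  t * PV_t at t = 1.0000: 34.339873
  t * PV_t at t = 1.5000: 49.291684
  t * PV_t at t = 2.0000: 62.892101
  t * PV_t at t = 2.5000: 75.229786
  t * PV_t at t = 3.0000: 86.388271
  t * PV_t at t = 3.5000: 96.446235
  t * PV_t at t = 4.0000: 105.477769
  t * PV_t at t = 4.5000: 113.552622
  t * PV_t at t = 5.0000: 120.736440
  t * PV_t at t = 5.5000: 127.090990
  t * PV_t at t = 6.0000: 132.674370
  t * PV_t at t = 6.5000: 137.541212
  t * PV_t at t = 7.0000: 141.742876
  t * PV_t at t = 7.5000: 145.327624
  t * PV_t at t = 8.0000: 148.340797
  t * PV_t at t = 8.5000: 150.824973
  t * PV_t at t = 9.0000: 152.820124
  t * PV_t at t = 9.5000: 154.363762
  t * PV_t at t = 10.0000: 4301.919669
Macaulay duration D = 6354.943763 / 902.440477 = 7.041953
Modified duration = D / (1 + y/m) = 7.041953 / (1 + 0.045000) = 6.738711


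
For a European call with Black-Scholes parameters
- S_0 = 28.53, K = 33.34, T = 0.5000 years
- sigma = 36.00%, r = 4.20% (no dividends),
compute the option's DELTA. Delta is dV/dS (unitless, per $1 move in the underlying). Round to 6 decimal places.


d1 = -0.4022719168; d2 = -0.6568303581
phi(d1) = 0.3679346711; exp(-qT) = 1.0000000000; exp(-rT) = 0.9792189646
N(d1) = 0.3437419600
Delta = exp(-qT) * N(d1) = 1.0000000000 * 0.3437419600 = 0.343742

Answer: Delta = 0.343742


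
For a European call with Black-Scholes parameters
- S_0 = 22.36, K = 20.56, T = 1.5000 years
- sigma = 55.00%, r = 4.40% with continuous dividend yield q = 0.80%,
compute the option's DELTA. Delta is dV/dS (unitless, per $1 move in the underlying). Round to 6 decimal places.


Answer: Delta = 0.697519

Derivation:
d1 = 0.5415617069; d2 = -0.1320479723
phi(d1) = 0.3445269114; exp(-qT) = 0.9880717129; exp(-rT) = 0.9361308643
N(d1) = 0.7059397612
Delta = exp(-qT) * N(d1) = 0.9880717129 * 0.7059397612 = 0.697519


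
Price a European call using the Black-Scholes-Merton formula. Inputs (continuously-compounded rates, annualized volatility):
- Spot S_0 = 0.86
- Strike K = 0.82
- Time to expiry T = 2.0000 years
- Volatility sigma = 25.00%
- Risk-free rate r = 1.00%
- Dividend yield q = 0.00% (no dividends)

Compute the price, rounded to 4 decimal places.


d1 = (ln(S/K) + (r - q + 0.5*sigma^2) * T) / (sigma * sqrt(T)) = 0.36805770
d2 = d1 - sigma * sqrt(T) = 0.01450431
exp(-rT) = 0.98019867; exp(-qT) = 1.00000000
C = S_0 * exp(-qT) * N(d1) - K * exp(-rT) * N(d2)
N(d1) = 0.64358490; N(d2) = 0.50578618
C = 0.8600 * 1.00000000 * 0.64358490 - 0.8200 * 0.98019867 * 0.50578618 = 0.1470

Answer: Price = 0.1470


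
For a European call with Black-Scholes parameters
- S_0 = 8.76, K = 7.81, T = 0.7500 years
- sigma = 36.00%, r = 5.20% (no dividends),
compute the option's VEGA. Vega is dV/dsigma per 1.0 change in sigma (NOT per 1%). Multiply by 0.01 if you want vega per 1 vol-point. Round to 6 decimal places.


d1 = 0.6491692462; d2 = 0.3374001009
phi(d1) = 0.3231466971; exp(-qT) = 1.0000000000; exp(-rT) = 0.9617507091
Vega = S * exp(-qT) * phi(d1) * sqrt(T) = 8.7600 * 1.0000000000 * 0.3231466971 * 0.8660254038 = 2.451514

Answer: Vega = 2.451514


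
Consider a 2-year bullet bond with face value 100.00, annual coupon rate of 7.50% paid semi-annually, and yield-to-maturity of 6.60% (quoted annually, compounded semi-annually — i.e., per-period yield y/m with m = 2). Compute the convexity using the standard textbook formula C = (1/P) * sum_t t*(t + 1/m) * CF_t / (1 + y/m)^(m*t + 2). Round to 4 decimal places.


Coupon per period c = face * coupon_rate / m = 3.750000
Periods per year m = 2; per-period yield y/m = 0.033000
Number of cashflows N = 4
Cashflows (t years, CF_t, discount factor 1/(1+y/m)^(m*t), PV):
  t = 0.5000: CF_t = 3.750000, DF = 0.968054, PV = 3.630203
  t = 1.0000: CF_t = 3.750000, DF = 0.937129, PV = 3.514234
  t = 1.5000: CF_t = 3.750000, DF = 0.907192, PV = 3.401969
  t = 2.0000: CF_t = 103.750000, DF = 0.878211, PV = 91.114358
Price P = sum_t PV_t = 101.660763
Convexity numerator sum_t t*(t + 1/m) * CF_t / (1+y/m)^(m*t + 2):
  t = 0.5000: term = 1.700984
  t = 1.0000: term = 4.939935
  t = 1.5000: term = 9.564250
  t = 2.0000: term = 426.929516
Convexity = (1/P) * sum = 443.134685 / 101.660763 = 4.358955

Answer: Convexity = 4.3590


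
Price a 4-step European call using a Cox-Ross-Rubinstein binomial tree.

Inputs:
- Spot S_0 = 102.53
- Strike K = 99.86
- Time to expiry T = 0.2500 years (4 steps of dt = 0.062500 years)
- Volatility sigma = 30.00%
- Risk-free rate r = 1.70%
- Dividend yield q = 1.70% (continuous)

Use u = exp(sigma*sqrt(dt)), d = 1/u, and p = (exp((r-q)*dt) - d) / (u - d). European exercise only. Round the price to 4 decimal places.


Answer: Price = V(0,0) = 7.4892

Derivation:
dt = T/N = 0.062500
u = exp(sigma*sqrt(dt)) = 1.077884; d = 1/u = 0.927743
p = (exp((r-q)*dt) - d) / (u - d) = 0.481259
Discount per step: exp(-r*dt) = 0.998938
Stock lattice S(k, i) with i counting down-moves:
  k=0: S(0,0) = 102.5300
  k=1: S(1,0) = 110.5155; S(1,1) = 95.1215
  k=2: S(2,0) = 119.1229; S(2,1) = 102.5300; S(2,2) = 88.2484
  k=3: S(3,0) = 128.4006; S(3,1) = 110.5155; S(3,2) = 95.1215; S(3,3) = 81.8719
  k=4: S(4,0) = 138.4010; S(4,1) = 119.1229; S(4,2) = 102.5300; S(4,3) = 88.2484; S(4,4) = 75.9561
Terminal payoffs V(N, i) = max(S_T - K, 0):
  V(4,0) = 38.541024; V(4,1) = 19.262865; V(4,2) = 2.670000; V(4,3) = 0.000000; V(4,4) = 0.000000
Backward induction: V(k, i) = exp(-r*dt) * [p * V(k+1, i) + (1-p) * V(k+1, i+1)].
  V(3,0) = exp(-r*dt) * [p*38.541024 + (1-p)*19.262865] = 28.510340
  V(3,1) = exp(-r*dt) * [p*19.262865 + (1-p)*2.670000] = 10.644147
  V(3,2) = exp(-r*dt) * [p*2.670000 + (1-p)*0.000000] = 1.283596
  V(3,3) = exp(-r*dt) * [p*0.000000 + (1-p)*0.000000] = 0.000000
  V(2,0) = exp(-r*dt) * [p*28.510340 + (1-p)*10.644147] = 19.221975
  V(2,1) = exp(-r*dt) * [p*10.644147 + (1-p)*1.283596] = 5.782296
  V(2,2) = exp(-r*dt) * [p*1.283596 + (1-p)*0.000000] = 0.617086
  V(1,0) = exp(-r*dt) * [p*19.221975 + (1-p)*5.782296] = 12.237251
  V(1,1) = exp(-r*dt) * [p*5.782296 + (1-p)*0.617086] = 3.099594
  V(0,0) = exp(-r*dt) * [p*12.237251 + (1-p)*3.099594] = 7.489210
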